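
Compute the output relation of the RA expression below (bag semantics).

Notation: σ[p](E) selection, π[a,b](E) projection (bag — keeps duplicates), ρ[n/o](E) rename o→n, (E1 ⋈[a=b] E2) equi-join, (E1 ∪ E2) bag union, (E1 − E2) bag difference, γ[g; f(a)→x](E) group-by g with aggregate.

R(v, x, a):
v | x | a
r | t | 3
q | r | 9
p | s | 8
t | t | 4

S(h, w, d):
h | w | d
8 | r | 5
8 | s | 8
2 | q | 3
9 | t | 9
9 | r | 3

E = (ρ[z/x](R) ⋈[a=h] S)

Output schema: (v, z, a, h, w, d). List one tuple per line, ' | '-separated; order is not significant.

Subexpression sizes:
  R → 4
  ρ[z/x](R) → 4
  S → 5
  (ρ[z/x](R) ⋈[a=h] S) → 4

== RESULT ==
v | z | a | h | w | d
p | s | 8 | 8 | r | 5
p | s | 8 | 8 | s | 8
q | r | 9 | 9 | r | 3
q | r | 9 | 9 | t | 9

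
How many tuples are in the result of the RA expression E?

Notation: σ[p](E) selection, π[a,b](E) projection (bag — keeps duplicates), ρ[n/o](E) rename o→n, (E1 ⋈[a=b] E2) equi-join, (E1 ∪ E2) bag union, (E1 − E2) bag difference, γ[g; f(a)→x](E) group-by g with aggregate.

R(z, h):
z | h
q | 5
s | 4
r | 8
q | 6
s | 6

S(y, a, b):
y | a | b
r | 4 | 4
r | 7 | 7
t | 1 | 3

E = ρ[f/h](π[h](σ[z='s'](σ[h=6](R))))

Subexpression sizes:
  R → 5
  σ[h=6](R) → 2
  σ[z='s'](σ[h=6](R)) → 1
  π[h](σ[z='s'](σ[h=6](R))) → 1
  ρ[f/h](π[h](σ[z='s'](σ[h=6](R)))) → 1

|E| = 1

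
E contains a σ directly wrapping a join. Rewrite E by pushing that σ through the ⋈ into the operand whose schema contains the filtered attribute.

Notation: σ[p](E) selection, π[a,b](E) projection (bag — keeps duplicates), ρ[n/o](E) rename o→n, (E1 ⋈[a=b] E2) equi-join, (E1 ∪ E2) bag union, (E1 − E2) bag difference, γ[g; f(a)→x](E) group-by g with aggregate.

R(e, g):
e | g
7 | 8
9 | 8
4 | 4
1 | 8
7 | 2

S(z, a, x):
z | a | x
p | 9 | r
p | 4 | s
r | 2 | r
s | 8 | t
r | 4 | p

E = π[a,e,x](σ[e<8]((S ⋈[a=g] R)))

σ filters on e, owned by the right side.
E' = π[a,e,x]((S ⋈[a=g] σ[e<8](R)))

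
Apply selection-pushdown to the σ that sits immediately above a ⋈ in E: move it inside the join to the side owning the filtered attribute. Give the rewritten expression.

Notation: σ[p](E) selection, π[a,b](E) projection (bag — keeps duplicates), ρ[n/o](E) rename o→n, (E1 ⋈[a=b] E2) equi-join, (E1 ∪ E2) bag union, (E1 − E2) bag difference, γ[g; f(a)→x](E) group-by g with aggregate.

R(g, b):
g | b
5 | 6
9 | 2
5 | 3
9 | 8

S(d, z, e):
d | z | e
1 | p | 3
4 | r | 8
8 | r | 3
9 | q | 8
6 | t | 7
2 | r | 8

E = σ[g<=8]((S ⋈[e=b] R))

σ filters on g, owned by the right side.
E' = (S ⋈[e=b] σ[g<=8](R))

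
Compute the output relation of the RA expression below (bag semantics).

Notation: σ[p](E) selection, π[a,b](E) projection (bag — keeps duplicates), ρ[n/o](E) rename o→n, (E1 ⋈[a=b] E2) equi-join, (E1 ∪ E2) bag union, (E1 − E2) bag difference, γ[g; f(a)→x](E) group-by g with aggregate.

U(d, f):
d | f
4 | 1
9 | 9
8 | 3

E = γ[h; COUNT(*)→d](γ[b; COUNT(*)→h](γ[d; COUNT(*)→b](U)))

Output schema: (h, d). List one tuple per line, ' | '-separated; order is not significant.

Stepwise |·|:
  U → 3
  γ[d; COUNT(*)→b](U) → 3
  γ[b; COUNT(*)→h](γ[d; COUNT(*)→b](U)) → 1
  γ[h; COUNT(*)→d](γ[b; COUNT(*)→h](γ[d; COUNT(*)→b](U))) → 1

== RESULT ==
h | d
3 | 1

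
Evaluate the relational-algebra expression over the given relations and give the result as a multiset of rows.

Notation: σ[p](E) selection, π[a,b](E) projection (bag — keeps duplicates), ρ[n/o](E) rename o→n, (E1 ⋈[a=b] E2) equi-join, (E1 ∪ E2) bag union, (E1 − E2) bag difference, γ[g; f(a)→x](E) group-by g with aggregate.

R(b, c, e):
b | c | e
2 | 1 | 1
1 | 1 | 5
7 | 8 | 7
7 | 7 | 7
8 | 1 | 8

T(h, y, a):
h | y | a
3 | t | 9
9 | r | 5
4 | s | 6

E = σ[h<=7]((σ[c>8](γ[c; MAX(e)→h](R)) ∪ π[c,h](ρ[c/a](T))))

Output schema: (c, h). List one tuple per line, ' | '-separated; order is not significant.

Subexpression sizes:
  R → 5
  γ[c; MAX(e)→h](R) → 3
  σ[c>8](γ[c; MAX(e)→h](R)) → 0
  T → 3
  ρ[c/a](T) → 3
  π[c,h](ρ[c/a](T)) → 3
  (σ[c>8](γ[c; MAX(e)→h](R)) ∪ π[c,h](ρ[c/a](T))) → 3
  σ[h<=7]((σ[c>8](γ[c; MAX(e)→h](R)) ∪ π[c,h](ρ[c/a](T)))) → 2

== RESULT ==
c | h
6 | 4
9 | 3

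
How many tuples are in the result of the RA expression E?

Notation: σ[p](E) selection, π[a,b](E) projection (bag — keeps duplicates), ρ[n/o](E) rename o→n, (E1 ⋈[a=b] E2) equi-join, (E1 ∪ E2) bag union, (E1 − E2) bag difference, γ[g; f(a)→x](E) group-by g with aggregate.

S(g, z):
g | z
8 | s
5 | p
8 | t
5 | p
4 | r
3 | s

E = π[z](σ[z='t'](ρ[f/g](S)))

Stepwise |·|:
  S → 6
  ρ[f/g](S) → 6
  σ[z='t'](ρ[f/g](S)) → 1
  π[z](σ[z='t'](ρ[f/g](S))) → 1

|E| = 1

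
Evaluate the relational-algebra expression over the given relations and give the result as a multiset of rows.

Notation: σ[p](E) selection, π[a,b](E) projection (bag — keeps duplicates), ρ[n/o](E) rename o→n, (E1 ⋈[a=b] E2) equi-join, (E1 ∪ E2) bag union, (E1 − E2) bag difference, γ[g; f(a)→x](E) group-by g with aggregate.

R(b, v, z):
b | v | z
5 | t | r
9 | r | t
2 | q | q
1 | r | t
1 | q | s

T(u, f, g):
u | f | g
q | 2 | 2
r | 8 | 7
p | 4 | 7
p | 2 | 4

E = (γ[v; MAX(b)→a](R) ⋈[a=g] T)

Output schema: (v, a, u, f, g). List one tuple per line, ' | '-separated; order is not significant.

Per-node cardinality:
  R → 5
  γ[v; MAX(b)→a](R) → 3
  T → 4
  (γ[v; MAX(b)→a](R) ⋈[a=g] T) → 1

== RESULT ==
v | a | u | f | g
q | 2 | q | 2 | 2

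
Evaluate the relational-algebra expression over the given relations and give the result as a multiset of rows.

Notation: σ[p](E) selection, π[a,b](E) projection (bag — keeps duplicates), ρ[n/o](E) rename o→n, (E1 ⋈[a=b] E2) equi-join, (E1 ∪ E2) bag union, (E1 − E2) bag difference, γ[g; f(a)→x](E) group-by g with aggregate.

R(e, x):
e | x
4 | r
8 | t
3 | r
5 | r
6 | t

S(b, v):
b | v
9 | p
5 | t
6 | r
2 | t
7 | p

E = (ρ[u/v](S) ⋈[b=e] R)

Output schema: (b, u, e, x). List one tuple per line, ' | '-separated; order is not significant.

Row counts bottom-up:
  S → 5
  ρ[u/v](S) → 5
  R → 5
  (ρ[u/v](S) ⋈[b=e] R) → 2

== RESULT ==
b | u | e | x
5 | t | 5 | r
6 | r | 6 | t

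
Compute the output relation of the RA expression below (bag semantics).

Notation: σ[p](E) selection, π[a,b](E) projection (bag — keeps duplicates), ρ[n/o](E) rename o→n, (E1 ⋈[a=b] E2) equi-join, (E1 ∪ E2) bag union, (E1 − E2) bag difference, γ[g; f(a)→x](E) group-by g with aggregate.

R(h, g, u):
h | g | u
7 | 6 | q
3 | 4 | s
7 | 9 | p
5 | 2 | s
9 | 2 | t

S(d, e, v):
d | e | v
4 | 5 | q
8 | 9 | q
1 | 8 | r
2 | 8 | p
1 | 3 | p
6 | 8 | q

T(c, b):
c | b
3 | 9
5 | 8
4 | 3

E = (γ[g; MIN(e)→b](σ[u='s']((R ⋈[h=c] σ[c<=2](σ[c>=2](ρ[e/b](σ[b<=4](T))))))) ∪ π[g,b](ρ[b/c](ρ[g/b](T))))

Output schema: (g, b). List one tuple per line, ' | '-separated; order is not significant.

Per-node cardinality:
  R → 5
  T → 3
  σ[b<=4](T) → 1
  ρ[e/b](σ[b<=4](T)) → 1
  σ[c>=2](ρ[e/b](σ[b<=4](T))) → 1
  σ[c<=2](σ[c>=2](ρ[e/b](σ[b<=4](T)))) → 0
  (R ⋈[h=c] σ[c<=2](σ[c>=2](ρ[e/b](σ[b<=4](T))))) → 0
  σ[u='s']((R ⋈[h=c] σ[c<=2](σ[c>=2](ρ[e/b](σ[b<=4](T)))))) → 0
  γ[g; MIN(e)→b](σ[u='s']((R ⋈[h=c] σ[c<=2](σ[c>=2](ρ[e/b](σ[b<=4](T))))))) → 0
  T → 3
  ρ[g/b](T) → 3
  ρ[b/c](ρ[g/b](T)) → 3
  π[g,b](ρ[b/c](ρ[g/b](T))) → 3
  (γ[g; MIN(e)→b](σ[u='s']((R ⋈[h=c] σ[c<=2](σ[c>=2](ρ[e/b](σ[b<=4](T))))))) ∪ π[g,b](ρ[b/c](ρ[g/b](T)))) → 3

== RESULT ==
g | b
3 | 4
8 | 5
9 | 3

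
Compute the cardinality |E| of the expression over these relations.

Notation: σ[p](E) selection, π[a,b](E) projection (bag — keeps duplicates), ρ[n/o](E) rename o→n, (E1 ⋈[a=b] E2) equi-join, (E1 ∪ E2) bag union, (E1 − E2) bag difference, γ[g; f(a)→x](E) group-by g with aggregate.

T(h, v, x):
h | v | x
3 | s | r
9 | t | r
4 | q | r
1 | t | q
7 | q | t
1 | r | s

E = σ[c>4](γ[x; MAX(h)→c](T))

Stepwise |·|:
  T → 6
  γ[x; MAX(h)→c](T) → 4
  σ[c>4](γ[x; MAX(h)→c](T)) → 2

|E| = 2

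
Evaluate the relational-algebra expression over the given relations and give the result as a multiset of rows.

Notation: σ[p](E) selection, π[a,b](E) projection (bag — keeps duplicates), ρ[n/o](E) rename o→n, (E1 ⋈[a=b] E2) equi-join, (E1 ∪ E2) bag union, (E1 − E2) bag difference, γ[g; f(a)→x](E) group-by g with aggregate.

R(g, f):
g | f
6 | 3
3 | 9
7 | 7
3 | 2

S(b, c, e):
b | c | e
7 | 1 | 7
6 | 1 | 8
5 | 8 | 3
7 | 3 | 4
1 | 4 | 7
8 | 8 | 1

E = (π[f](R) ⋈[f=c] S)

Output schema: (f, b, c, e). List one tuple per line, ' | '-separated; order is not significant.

Per-node cardinality:
  R → 4
  π[f](R) → 4
  S → 6
  (π[f](R) ⋈[f=c] S) → 1

== RESULT ==
f | b | c | e
3 | 7 | 3 | 4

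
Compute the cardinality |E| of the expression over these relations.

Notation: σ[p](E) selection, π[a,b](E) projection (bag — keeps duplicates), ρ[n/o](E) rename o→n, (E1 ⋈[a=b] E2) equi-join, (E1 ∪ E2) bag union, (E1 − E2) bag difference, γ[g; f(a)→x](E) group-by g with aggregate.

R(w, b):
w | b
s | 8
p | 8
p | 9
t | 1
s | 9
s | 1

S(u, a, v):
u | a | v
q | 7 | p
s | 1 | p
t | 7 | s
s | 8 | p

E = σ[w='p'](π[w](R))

Stepwise |·|:
  R → 6
  π[w](R) → 6
  σ[w='p'](π[w](R)) → 2

|E| = 2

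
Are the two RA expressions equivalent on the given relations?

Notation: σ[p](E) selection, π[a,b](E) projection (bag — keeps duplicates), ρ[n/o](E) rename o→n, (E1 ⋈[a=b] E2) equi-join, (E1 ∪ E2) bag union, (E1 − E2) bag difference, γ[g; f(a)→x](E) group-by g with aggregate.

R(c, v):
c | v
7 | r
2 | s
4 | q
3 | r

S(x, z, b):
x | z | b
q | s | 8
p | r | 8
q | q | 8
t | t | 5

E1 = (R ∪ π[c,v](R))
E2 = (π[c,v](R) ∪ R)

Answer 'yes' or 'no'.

E1 stepwise |·|:
  R → 4
  R → 4
  π[c,v](R) → 4
  (R ∪ π[c,v](R)) → 8
E2 stepwise |·|:
  R → 4
  π[c,v](R) → 4
  R → 4
  (π[c,v](R) ∪ R) → 8

E1 and E2 produce the same multiset:
c | v
2 | s
2 | s
3 | r
3 | r
4 | q
4 | q
7 | r
7 | r

yes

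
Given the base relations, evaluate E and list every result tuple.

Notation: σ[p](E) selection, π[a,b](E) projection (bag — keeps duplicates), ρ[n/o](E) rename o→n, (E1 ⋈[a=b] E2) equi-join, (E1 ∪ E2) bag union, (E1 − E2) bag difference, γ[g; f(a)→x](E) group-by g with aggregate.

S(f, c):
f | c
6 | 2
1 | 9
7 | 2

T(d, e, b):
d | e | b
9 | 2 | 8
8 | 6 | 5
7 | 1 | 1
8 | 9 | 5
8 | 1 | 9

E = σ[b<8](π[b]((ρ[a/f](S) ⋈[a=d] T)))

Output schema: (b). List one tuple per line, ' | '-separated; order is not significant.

Subexpression sizes:
  S → 3
  ρ[a/f](S) → 3
  T → 5
  (ρ[a/f](S) ⋈[a=d] T) → 1
  π[b]((ρ[a/f](S) ⋈[a=d] T)) → 1
  σ[b<8](π[b]((ρ[a/f](S) ⋈[a=d] T))) → 1

== RESULT ==
b
1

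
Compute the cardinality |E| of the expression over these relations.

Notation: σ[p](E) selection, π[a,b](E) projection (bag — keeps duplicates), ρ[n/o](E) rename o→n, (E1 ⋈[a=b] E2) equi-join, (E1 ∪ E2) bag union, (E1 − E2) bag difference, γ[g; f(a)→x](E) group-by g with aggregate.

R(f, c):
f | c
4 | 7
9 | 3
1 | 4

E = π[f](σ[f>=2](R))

Row counts bottom-up:
  R → 3
  σ[f>=2](R) → 2
  π[f](σ[f>=2](R)) → 2

|E| = 2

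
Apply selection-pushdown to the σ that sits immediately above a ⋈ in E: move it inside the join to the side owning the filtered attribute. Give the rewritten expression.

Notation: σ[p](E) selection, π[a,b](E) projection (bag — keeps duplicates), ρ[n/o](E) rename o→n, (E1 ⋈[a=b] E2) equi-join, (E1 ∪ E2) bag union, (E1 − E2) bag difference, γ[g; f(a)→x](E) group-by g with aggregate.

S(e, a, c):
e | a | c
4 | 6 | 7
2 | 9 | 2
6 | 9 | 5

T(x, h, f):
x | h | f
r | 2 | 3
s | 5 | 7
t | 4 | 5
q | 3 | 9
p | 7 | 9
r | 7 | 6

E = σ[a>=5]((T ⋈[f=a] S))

σ filters on a, owned by the right side.
E' = (T ⋈[f=a] σ[a>=5](S))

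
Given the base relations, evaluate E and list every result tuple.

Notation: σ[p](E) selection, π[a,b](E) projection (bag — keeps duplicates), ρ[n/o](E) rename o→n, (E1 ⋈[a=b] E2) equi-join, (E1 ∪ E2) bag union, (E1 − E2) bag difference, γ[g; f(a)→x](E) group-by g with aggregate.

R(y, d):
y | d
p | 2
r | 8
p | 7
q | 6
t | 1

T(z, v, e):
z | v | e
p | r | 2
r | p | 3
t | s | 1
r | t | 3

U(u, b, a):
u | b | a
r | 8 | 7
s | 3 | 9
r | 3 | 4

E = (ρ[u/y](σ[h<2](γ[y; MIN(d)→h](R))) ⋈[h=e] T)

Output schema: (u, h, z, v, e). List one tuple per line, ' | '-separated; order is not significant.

Stepwise |·|:
  R → 5
  γ[y; MIN(d)→h](R) → 4
  σ[h<2](γ[y; MIN(d)→h](R)) → 1
  ρ[u/y](σ[h<2](γ[y; MIN(d)→h](R))) → 1
  T → 4
  (ρ[u/y](σ[h<2](γ[y; MIN(d)→h](R))) ⋈[h=e] T) → 1

== RESULT ==
u | h | z | v | e
t | 1 | t | s | 1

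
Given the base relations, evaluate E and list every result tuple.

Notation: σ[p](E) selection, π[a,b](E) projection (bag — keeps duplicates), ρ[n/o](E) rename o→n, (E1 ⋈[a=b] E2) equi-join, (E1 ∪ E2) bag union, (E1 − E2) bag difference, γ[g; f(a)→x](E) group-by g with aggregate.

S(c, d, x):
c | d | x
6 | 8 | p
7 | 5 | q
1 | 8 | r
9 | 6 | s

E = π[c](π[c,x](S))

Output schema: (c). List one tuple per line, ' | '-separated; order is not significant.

Stepwise |·|:
  S → 4
  π[c,x](S) → 4
  π[c](π[c,x](S)) → 4

== RESULT ==
c
1
6
7
9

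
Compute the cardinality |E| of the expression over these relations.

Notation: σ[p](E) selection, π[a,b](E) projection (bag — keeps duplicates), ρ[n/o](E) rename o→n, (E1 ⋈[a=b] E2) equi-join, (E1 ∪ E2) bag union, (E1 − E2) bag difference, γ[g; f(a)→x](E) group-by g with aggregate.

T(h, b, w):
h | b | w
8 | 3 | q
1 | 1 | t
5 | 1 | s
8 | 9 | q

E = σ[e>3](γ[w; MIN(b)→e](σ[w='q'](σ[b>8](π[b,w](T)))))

Per-node cardinality:
  T → 4
  π[b,w](T) → 4
  σ[b>8](π[b,w](T)) → 1
  σ[w='q'](σ[b>8](π[b,w](T))) → 1
  γ[w; MIN(b)→e](σ[w='q'](σ[b>8](π[b,w](T)))) → 1
  σ[e>3](γ[w; MIN(b)→e](σ[w='q'](σ[b>8](π[b,w](T))))) → 1

|E| = 1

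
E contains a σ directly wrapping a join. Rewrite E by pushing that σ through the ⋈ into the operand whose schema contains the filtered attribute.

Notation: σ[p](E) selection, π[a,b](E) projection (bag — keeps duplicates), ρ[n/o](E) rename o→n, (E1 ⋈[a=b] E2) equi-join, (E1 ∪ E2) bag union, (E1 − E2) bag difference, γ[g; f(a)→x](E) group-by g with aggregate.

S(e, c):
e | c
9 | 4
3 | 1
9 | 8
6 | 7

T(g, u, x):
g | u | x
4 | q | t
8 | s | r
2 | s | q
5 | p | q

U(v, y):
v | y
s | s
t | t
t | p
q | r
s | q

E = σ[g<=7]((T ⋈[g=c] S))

σ filters on g, owned by the left side.
E' = (σ[g<=7](T) ⋈[g=c] S)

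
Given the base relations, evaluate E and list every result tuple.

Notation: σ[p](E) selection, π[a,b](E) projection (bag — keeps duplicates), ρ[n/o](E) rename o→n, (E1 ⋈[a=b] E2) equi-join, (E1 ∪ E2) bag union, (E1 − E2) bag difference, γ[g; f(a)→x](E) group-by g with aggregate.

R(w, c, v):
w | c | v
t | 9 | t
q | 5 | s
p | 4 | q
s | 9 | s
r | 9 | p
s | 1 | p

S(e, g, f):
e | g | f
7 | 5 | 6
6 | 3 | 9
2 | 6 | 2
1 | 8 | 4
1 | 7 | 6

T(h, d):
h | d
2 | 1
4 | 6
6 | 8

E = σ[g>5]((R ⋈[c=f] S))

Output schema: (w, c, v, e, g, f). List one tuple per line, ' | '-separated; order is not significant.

Row counts bottom-up:
  R → 6
  S → 5
  (R ⋈[c=f] S) → 4
  σ[g>5]((R ⋈[c=f] S)) → 1

== RESULT ==
w | c | v | e | g | f
p | 4 | q | 1 | 8 | 4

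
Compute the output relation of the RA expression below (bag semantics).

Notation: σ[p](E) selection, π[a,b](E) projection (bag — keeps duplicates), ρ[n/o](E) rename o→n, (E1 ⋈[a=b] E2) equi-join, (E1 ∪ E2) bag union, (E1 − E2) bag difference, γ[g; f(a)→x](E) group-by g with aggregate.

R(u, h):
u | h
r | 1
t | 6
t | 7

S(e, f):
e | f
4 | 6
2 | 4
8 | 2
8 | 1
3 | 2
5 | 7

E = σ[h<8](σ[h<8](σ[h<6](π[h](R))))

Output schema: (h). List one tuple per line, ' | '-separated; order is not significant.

Row counts bottom-up:
  R → 3
  π[h](R) → 3
  σ[h<6](π[h](R)) → 1
  σ[h<8](σ[h<6](π[h](R))) → 1
  σ[h<8](σ[h<8](σ[h<6](π[h](R)))) → 1

== RESULT ==
h
1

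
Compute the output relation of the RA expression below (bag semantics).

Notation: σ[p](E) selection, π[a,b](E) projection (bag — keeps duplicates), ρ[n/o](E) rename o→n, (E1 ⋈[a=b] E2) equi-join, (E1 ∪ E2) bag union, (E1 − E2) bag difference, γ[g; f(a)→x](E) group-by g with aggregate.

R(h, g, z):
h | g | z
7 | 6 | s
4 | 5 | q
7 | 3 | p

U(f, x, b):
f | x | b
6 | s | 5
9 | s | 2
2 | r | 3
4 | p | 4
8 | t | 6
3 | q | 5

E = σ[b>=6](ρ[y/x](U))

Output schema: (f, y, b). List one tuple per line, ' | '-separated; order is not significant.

Subexpression sizes:
  U → 6
  ρ[y/x](U) → 6
  σ[b>=6](ρ[y/x](U)) → 1

== RESULT ==
f | y | b
8 | t | 6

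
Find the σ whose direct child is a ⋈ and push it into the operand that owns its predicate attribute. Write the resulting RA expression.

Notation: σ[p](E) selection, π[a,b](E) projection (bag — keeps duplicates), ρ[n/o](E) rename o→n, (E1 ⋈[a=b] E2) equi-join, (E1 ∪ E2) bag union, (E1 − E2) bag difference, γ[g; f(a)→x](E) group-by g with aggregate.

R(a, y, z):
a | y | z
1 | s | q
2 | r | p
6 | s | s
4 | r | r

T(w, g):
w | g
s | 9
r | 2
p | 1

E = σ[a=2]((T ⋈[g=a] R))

σ filters on a, owned by the right side.
E' = (T ⋈[g=a] σ[a=2](R))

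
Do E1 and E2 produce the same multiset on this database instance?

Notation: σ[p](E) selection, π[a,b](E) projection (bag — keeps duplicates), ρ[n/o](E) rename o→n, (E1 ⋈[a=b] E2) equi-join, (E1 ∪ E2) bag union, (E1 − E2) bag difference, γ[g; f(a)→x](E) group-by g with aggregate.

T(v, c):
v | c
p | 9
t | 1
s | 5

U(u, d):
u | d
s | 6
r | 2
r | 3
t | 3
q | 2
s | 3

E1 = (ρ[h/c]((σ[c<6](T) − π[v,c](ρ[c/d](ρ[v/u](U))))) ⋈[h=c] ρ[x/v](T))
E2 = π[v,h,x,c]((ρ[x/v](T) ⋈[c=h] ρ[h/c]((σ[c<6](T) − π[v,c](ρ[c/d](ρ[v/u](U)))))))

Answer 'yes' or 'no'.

E1 per-node cardinality:
  T → 3
  σ[c<6](T) → 2
  U → 6
  ρ[v/u](U) → 6
  ρ[c/d](ρ[v/u](U)) → 6
  π[v,c](ρ[c/d](ρ[v/u](U))) → 6
  (σ[c<6](T) − π[v,c](ρ[c/d](ρ[v/u](U)))) → 2
  ρ[h/c]((σ[c<6](T) − π[v,c](ρ[c/d](ρ[v/u](U))))) → 2
  T → 3
  ρ[x/v](T) → 3
  (ρ[h/c]((σ[c<6](T) − π[v,c](ρ[c/d](ρ[v/u](U))))) ⋈[h=c] ρ[x/v](T)) → 2
E2 per-node cardinality:
  T → 3
  ρ[x/v](T) → 3
  T → 3
  σ[c<6](T) → 2
  U → 6
  ρ[v/u](U) → 6
  ρ[c/d](ρ[v/u](U)) → 6
  π[v,c](ρ[c/d](ρ[v/u](U))) → 6
  (σ[c<6](T) − π[v,c](ρ[c/d](ρ[v/u](U)))) → 2
  ρ[h/c]((σ[c<6](T) − π[v,c](ρ[c/d](ρ[v/u](U))))) → 2
  (ρ[x/v](T) ⋈[c=h] ρ[h/c]((σ[c<6](T) − π[v,c](ρ[c/d](ρ[v/u](U)))))) → 2
  π[v,h,x,c]((ρ[x/v](T) ⋈[c=h] ρ[h/c]((σ[c<6](T) − π[v,c](ρ[c/d](ρ[v/u](U))))))) → 2

E1 and E2 produce the same multiset:
v | h | x | c
s | 5 | s | 5
t | 1 | t | 1

yes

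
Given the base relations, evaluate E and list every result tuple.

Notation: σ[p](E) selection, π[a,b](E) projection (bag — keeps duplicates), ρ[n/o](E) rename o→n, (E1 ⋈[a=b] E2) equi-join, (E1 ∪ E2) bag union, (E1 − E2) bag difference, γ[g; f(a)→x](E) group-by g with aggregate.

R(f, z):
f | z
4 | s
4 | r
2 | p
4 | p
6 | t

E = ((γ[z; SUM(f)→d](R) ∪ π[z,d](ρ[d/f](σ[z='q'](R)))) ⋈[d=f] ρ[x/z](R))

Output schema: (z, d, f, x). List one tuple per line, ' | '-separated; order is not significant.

Subexpression sizes:
  R → 5
  γ[z; SUM(f)→d](R) → 4
  R → 5
  σ[z='q'](R) → 0
  ρ[d/f](σ[z='q'](R)) → 0
  π[z,d](ρ[d/f](σ[z='q'](R))) → 0
  (γ[z; SUM(f)→d](R) ∪ π[z,d](ρ[d/f](σ[z='q'](R)))) → 4
  R → 5
  ρ[x/z](R) → 5
  ((γ[z; SUM(f)→d](R) ∪ π[z,d](ρ[d/f](σ[z='q'](R)))) ⋈[d=f] ρ[x/z](R)) → 8

== RESULT ==
z | d | f | x
p | 6 | 6 | t
r | 4 | 4 | p
r | 4 | 4 | r
r | 4 | 4 | s
s | 4 | 4 | p
s | 4 | 4 | r
s | 4 | 4 | s
t | 6 | 6 | t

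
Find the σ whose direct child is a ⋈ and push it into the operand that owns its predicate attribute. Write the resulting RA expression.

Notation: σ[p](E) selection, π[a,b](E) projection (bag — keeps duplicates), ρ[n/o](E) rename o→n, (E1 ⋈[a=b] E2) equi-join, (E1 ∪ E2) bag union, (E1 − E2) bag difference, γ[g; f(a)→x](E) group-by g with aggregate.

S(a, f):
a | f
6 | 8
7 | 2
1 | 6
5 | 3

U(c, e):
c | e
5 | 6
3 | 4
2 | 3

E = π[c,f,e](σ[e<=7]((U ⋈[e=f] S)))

σ filters on e, owned by the left side.
E' = π[c,f,e]((σ[e<=7](U) ⋈[e=f] S))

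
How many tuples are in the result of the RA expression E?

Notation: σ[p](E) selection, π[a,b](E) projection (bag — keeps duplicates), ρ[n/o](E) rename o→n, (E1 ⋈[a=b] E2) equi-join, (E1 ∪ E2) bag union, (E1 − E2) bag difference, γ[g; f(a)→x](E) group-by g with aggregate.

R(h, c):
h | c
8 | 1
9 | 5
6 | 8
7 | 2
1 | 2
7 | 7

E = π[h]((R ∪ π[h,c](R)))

Subexpression sizes:
  R → 6
  R → 6
  π[h,c](R) → 6
  (R ∪ π[h,c](R)) → 12
  π[h]((R ∪ π[h,c](R))) → 12

|E| = 12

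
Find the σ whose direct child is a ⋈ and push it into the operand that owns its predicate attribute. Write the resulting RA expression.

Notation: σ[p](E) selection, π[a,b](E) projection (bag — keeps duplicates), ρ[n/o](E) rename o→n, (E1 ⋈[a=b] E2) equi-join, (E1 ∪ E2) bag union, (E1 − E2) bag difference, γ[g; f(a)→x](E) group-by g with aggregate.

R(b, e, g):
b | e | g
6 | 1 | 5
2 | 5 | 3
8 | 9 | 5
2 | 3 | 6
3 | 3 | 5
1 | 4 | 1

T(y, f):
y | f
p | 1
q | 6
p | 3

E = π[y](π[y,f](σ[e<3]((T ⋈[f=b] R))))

σ filters on e, owned by the right side.
E' = π[y](π[y,f]((T ⋈[f=b] σ[e<3](R))))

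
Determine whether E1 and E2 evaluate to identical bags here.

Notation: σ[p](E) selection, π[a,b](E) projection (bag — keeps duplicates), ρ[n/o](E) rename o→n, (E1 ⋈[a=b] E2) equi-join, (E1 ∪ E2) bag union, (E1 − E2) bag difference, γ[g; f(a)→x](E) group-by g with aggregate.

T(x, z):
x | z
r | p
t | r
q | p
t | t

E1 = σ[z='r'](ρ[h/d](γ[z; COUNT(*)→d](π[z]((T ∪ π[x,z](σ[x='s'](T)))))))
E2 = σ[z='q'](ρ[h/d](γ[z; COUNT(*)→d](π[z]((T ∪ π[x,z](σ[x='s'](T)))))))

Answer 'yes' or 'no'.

E1 per-node cardinality:
  T → 4
  T → 4
  σ[x='s'](T) → 0
  π[x,z](σ[x='s'](T)) → 0
  (T ∪ π[x,z](σ[x='s'](T))) → 4
  π[z]((T ∪ π[x,z](σ[x='s'](T)))) → 4
  γ[z; COUNT(*)→d](π[z]((T ∪ π[x,z](σ[x='s'](T))))) → 3
  ρ[h/d](γ[z; COUNT(*)→d](π[z]((T ∪ π[x,z](σ[x='s'](T)))))) → 3
  σ[z='r'](ρ[h/d](γ[z; COUNT(*)→d](π[z]((T ∪ π[x,z](σ[x='s'](T))))))) → 1
E2 per-node cardinality:
  T → 4
  T → 4
  σ[x='s'](T) → 0
  π[x,z](σ[x='s'](T)) → 0
  (T ∪ π[x,z](σ[x='s'](T))) → 4
  π[z]((T ∪ π[x,z](σ[x='s'](T)))) → 4
  γ[z; COUNT(*)→d](π[z]((T ∪ π[x,z](σ[x='s'](T))))) → 3
  ρ[h/d](γ[z; COUNT(*)→d](π[z]((T ∪ π[x,z](σ[x='s'](T)))))) → 3
  σ[z='q'](ρ[h/d](γ[z; COUNT(*)→d](π[z]((T ∪ π[x,z](σ[x='s'](T))))))) → 0

E1 result:
z | h
r | 1
E2 result:
z | h
(0 rows)
Witness: ('r', 1) appears 1× in E1 but 0× in E2.

no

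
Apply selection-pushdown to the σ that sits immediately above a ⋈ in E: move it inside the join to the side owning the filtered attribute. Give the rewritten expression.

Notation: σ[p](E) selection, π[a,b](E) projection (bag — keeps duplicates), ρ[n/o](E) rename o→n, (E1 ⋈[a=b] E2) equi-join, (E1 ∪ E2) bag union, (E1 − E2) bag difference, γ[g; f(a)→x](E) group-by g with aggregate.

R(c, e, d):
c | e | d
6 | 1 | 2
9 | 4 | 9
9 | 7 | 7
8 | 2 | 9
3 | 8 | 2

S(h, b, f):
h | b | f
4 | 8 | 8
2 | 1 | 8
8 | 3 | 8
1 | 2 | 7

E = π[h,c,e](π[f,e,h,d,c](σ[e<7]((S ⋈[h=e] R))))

σ filters on e, owned by the right side.
E' = π[h,c,e](π[f,e,h,d,c]((S ⋈[h=e] σ[e<7](R))))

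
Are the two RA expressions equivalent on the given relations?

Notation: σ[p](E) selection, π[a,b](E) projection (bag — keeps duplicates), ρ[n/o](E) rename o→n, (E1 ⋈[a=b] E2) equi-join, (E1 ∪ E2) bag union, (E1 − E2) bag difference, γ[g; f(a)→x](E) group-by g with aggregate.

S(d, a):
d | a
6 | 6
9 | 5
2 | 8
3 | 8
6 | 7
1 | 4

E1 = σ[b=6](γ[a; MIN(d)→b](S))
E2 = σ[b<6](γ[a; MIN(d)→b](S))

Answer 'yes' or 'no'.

E1 per-node cardinality:
  S → 6
  γ[a; MIN(d)→b](S) → 5
  σ[b=6](γ[a; MIN(d)→b](S)) → 2
E2 per-node cardinality:
  S → 6
  γ[a; MIN(d)→b](S) → 5
  σ[b<6](γ[a; MIN(d)→b](S)) → 2

E1 result:
a | b
6 | 6
7 | 6
E2 result:
a | b
4 | 1
8 | 2
Witness: (6, 6) appears 1× in E1 but 0× in E2.

no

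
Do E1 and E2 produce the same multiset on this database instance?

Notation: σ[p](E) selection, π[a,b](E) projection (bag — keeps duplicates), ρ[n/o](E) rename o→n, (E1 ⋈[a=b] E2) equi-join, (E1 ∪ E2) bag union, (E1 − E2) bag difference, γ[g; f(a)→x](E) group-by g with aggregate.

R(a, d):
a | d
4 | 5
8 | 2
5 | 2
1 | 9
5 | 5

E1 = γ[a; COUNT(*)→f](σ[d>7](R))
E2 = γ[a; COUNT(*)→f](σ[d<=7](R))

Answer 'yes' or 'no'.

E1 row counts bottom-up:
  R → 5
  σ[d>7](R) → 1
  γ[a; COUNT(*)→f](σ[d>7](R)) → 1
E2 row counts bottom-up:
  R → 5
  σ[d<=7](R) → 4
  γ[a; COUNT(*)→f](σ[d<=7](R)) → 3

E1 result:
a | f
1 | 1
E2 result:
a | f
4 | 1
5 | 2
8 | 1
Witness: (5, 2) appears 0× in E1 but 1× in E2.

no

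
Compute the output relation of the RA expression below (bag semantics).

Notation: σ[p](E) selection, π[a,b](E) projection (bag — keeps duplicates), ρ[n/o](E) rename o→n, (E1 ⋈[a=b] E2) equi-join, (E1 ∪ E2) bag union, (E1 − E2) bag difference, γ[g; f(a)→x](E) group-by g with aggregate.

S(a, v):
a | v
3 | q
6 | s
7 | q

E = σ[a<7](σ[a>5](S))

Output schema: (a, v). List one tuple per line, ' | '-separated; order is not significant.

Subexpression sizes:
  S → 3
  σ[a>5](S) → 2
  σ[a<7](σ[a>5](S)) → 1

== RESULT ==
a | v
6 | s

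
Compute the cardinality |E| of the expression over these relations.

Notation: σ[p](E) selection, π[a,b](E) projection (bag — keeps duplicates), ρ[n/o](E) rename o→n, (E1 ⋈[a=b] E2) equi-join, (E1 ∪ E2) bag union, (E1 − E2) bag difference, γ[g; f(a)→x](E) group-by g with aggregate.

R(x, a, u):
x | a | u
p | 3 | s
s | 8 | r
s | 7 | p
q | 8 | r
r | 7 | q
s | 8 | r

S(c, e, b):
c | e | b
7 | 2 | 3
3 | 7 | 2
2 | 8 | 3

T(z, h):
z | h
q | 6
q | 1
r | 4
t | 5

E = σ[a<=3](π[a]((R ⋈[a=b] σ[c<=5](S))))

Per-node cardinality:
  R → 6
  S → 3
  σ[c<=5](S) → 2
  (R ⋈[a=b] σ[c<=5](S)) → 1
  π[a]((R ⋈[a=b] σ[c<=5](S))) → 1
  σ[a<=3](π[a]((R ⋈[a=b] σ[c<=5](S)))) → 1

|E| = 1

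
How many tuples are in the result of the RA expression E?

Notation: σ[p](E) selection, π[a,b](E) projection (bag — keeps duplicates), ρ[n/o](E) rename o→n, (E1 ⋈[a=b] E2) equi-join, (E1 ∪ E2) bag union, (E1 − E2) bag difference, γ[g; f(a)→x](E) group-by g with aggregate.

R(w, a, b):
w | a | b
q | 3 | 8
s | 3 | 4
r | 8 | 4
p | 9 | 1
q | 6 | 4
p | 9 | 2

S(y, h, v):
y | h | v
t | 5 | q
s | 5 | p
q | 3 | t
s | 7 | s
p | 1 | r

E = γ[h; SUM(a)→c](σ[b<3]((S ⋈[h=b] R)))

Per-node cardinality:
  S → 5
  R → 6
  (S ⋈[h=b] R) → 1
  σ[b<3]((S ⋈[h=b] R)) → 1
  γ[h; SUM(a)→c](σ[b<3]((S ⋈[h=b] R))) → 1

|E| = 1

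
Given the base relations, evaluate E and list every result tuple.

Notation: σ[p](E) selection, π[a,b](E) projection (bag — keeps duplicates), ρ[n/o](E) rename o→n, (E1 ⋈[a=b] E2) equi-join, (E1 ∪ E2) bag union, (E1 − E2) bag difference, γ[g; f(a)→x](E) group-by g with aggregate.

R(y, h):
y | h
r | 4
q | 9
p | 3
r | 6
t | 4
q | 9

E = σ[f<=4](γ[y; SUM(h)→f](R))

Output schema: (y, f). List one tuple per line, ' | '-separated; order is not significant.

Per-node cardinality:
  R → 6
  γ[y; SUM(h)→f](R) → 4
  σ[f<=4](γ[y; SUM(h)→f](R)) → 2

== RESULT ==
y | f
p | 3
t | 4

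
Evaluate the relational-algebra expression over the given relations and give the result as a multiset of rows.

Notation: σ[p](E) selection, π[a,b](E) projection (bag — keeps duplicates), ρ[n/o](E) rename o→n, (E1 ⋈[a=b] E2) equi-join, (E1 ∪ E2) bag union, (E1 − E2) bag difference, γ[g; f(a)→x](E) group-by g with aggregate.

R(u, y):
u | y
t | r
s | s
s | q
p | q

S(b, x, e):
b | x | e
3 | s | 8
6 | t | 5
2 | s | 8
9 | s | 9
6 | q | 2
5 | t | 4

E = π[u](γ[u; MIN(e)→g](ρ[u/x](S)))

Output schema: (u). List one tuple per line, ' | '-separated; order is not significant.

Subexpression sizes:
  S → 6
  ρ[u/x](S) → 6
  γ[u; MIN(e)→g](ρ[u/x](S)) → 3
  π[u](γ[u; MIN(e)→g](ρ[u/x](S))) → 3

== RESULT ==
u
q
s
t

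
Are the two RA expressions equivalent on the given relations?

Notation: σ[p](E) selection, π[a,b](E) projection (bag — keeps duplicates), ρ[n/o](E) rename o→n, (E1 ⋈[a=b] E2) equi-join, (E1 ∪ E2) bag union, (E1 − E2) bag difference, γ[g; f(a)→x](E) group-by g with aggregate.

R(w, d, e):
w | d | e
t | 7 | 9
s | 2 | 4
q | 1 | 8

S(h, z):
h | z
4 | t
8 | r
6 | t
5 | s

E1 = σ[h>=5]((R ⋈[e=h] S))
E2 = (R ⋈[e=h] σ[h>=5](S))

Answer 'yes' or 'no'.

E1 row counts bottom-up:
  R → 3
  S → 4
  (R ⋈[e=h] S) → 2
  σ[h>=5]((R ⋈[e=h] S)) → 1
E2 row counts bottom-up:
  R → 3
  S → 4
  σ[h>=5](S) → 3
  (R ⋈[e=h] σ[h>=5](S)) → 1

E1 and E2 produce the same multiset:
w | d | e | h | z
q | 1 | 8 | 8 | r

yes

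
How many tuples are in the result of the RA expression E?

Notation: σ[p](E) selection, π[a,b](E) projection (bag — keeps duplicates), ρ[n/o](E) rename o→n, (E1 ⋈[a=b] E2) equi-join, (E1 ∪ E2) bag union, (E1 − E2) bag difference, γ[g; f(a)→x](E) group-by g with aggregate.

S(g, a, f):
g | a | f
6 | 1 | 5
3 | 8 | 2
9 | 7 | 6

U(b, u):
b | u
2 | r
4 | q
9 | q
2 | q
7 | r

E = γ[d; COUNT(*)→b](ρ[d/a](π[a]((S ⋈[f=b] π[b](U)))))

Subexpression sizes:
  S → 3
  U → 5
  π[b](U) → 5
  (S ⋈[f=b] π[b](U)) → 2
  π[a]((S ⋈[f=b] π[b](U))) → 2
  ρ[d/a](π[a]((S ⋈[f=b] π[b](U)))) → 2
  γ[d; COUNT(*)→b](ρ[d/a](π[a]((S ⋈[f=b] π[b](U))))) → 1

|E| = 1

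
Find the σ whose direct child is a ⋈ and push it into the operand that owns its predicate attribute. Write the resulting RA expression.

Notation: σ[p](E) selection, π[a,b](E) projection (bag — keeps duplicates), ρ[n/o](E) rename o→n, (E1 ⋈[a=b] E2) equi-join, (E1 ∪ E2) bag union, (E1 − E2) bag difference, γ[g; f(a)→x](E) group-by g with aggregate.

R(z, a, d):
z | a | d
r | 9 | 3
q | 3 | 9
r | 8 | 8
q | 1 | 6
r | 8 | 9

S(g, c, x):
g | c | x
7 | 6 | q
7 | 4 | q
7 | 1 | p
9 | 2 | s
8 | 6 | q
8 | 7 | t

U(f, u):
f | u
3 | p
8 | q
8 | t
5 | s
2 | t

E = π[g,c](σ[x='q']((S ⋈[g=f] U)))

σ filters on x, owned by the left side.
E' = π[g,c]((σ[x='q'](S) ⋈[g=f] U))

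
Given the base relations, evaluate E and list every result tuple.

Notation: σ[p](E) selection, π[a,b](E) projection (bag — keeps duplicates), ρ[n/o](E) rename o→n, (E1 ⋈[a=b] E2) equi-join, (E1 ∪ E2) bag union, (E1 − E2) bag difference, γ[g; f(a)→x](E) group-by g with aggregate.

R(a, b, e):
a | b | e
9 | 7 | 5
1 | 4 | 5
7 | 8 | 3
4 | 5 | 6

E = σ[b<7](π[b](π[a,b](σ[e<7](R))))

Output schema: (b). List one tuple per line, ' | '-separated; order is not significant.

Stepwise |·|:
  R → 4
  σ[e<7](R) → 4
  π[a,b](σ[e<7](R)) → 4
  π[b](π[a,b](σ[e<7](R))) → 4
  σ[b<7](π[b](π[a,b](σ[e<7](R)))) → 2

== RESULT ==
b
4
5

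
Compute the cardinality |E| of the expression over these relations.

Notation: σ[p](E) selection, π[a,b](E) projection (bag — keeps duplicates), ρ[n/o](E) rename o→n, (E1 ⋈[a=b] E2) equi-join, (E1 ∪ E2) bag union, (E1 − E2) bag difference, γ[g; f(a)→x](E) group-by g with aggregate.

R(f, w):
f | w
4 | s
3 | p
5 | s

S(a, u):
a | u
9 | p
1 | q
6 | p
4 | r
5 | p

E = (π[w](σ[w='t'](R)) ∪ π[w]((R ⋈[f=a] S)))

Stepwise |·|:
  R → 3
  σ[w='t'](R) → 0
  π[w](σ[w='t'](R)) → 0
  R → 3
  S → 5
  (R ⋈[f=a] S) → 2
  π[w]((R ⋈[f=a] S)) → 2
  (π[w](σ[w='t'](R)) ∪ π[w]((R ⋈[f=a] S))) → 2

|E| = 2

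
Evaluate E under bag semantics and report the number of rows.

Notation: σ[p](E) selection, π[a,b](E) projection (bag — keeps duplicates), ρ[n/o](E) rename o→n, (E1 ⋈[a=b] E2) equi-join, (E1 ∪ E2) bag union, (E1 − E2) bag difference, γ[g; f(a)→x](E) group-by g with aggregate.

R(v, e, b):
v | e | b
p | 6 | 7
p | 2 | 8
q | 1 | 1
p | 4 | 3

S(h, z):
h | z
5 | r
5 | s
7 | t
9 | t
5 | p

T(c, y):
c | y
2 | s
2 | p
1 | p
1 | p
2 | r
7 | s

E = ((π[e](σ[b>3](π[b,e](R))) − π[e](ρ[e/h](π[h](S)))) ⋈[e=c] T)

Row counts bottom-up:
  R → 4
  π[b,e](R) → 4
  σ[b>3](π[b,e](R)) → 2
  π[e](σ[b>3](π[b,e](R))) → 2
  S → 5
  π[h](S) → 5
  ρ[e/h](π[h](S)) → 5
  π[e](ρ[e/h](π[h](S))) → 5
  (π[e](σ[b>3](π[b,e](R))) − π[e](ρ[e/h](π[h](S)))) → 2
  T → 6
  ((π[e](σ[b>3](π[b,e](R))) − π[e](ρ[e/h](π[h](S)))) ⋈[e=c] T) → 3

|E| = 3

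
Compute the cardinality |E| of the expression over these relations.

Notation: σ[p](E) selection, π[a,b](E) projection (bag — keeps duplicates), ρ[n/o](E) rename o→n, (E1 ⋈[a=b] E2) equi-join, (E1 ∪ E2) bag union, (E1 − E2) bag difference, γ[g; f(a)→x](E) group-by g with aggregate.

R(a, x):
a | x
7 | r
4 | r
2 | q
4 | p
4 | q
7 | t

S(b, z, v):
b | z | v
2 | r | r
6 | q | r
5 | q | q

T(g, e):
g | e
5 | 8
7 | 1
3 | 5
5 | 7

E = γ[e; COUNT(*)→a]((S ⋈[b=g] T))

Row counts bottom-up:
  S → 3
  T → 4
  (S ⋈[b=g] T) → 2
  γ[e; COUNT(*)→a]((S ⋈[b=g] T)) → 2

|E| = 2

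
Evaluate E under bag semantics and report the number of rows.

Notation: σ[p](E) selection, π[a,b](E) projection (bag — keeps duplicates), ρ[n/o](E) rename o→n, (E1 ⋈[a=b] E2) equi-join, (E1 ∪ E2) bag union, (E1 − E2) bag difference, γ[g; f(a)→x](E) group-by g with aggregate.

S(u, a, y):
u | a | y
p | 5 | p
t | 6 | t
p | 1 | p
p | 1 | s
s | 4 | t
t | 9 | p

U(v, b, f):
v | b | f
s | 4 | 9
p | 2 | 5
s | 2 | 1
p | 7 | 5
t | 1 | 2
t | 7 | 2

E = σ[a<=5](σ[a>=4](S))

Stepwise |·|:
  S → 6
  σ[a>=4](S) → 4
  σ[a<=5](σ[a>=4](S)) → 2

|E| = 2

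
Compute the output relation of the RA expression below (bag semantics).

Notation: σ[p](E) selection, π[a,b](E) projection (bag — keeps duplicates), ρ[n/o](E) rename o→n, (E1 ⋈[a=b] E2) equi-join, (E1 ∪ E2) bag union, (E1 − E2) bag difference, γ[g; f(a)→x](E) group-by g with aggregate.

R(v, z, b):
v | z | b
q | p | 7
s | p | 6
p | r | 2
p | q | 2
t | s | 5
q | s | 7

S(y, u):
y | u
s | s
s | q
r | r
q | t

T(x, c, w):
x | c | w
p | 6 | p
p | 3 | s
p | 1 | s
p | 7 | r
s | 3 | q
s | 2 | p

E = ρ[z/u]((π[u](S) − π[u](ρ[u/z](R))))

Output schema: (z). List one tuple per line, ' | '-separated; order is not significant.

Subexpression sizes:
  S → 4
  π[u](S) → 4
  R → 6
  ρ[u/z](R) → 6
  π[u](ρ[u/z](R)) → 6
  (π[u](S) − π[u](ρ[u/z](R))) → 1
  ρ[z/u]((π[u](S) − π[u](ρ[u/z](R)))) → 1

== RESULT ==
z
t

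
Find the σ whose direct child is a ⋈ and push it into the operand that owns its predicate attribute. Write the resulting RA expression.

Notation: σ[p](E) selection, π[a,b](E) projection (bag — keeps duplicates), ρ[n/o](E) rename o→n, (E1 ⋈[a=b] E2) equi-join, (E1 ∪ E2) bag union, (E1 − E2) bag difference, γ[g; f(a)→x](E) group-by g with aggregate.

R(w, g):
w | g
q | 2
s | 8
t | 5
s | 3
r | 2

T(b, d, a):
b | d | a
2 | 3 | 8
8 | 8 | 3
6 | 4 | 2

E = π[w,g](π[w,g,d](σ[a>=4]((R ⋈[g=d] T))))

σ filters on a, owned by the right side.
E' = π[w,g](π[w,g,d]((R ⋈[g=d] σ[a>=4](T))))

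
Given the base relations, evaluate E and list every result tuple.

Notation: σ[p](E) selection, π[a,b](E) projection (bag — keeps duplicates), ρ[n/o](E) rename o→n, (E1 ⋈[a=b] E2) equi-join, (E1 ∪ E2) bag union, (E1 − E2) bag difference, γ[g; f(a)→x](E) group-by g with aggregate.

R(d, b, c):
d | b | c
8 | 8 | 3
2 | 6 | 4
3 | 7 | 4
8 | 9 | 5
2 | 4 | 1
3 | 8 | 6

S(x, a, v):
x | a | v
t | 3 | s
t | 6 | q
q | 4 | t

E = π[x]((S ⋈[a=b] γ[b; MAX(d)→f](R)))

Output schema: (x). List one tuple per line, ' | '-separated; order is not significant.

Per-node cardinality:
  S → 3
  R → 6
  γ[b; MAX(d)→f](R) → 5
  (S ⋈[a=b] γ[b; MAX(d)→f](R)) → 2
  π[x]((S ⋈[a=b] γ[b; MAX(d)→f](R))) → 2

== RESULT ==
x
q
t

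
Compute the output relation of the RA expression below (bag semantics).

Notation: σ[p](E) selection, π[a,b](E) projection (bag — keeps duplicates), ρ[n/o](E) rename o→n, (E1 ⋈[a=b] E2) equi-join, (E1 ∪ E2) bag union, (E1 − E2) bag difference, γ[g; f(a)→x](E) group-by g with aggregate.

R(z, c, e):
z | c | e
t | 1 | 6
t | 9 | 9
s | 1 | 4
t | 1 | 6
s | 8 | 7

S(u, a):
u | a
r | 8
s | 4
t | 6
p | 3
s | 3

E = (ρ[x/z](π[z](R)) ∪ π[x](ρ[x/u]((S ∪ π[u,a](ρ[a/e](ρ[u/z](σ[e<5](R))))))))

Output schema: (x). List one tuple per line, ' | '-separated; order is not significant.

Row counts bottom-up:
  R → 5
  π[z](R) → 5
  ρ[x/z](π[z](R)) → 5
  S → 5
  R → 5
  σ[e<5](R) → 1
  ρ[u/z](σ[e<5](R)) → 1
  ρ[a/e](ρ[u/z](σ[e<5](R))) → 1
  π[u,a](ρ[a/e](ρ[u/z](σ[e<5](R)))) → 1
  (S ∪ π[u,a](ρ[a/e](ρ[u/z](σ[e<5](R))))) → 6
  ρ[x/u]((S ∪ π[u,a](ρ[a/e](ρ[u/z](σ[e<5](R)))))) → 6
  π[x](ρ[x/u]((S ∪ π[u,a](ρ[a/e](ρ[u/z](σ[e<5](R))))))) → 6
  (ρ[x/z](π[z](R)) ∪ π[x](ρ[x/u]((S ∪ π[u,a](ρ[a/e](ρ[u/z](σ[e<5](R)))))))) → 11

== RESULT ==
x
p
r
s
s
s
s
s
t
t
t
t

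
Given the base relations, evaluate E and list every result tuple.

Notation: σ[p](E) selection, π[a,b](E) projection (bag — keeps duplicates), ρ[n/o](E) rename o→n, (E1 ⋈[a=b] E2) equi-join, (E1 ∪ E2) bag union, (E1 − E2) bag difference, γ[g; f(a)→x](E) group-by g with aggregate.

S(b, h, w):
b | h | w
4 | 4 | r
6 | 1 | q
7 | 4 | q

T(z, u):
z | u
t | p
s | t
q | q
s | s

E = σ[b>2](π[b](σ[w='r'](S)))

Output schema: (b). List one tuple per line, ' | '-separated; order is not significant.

Row counts bottom-up:
  S → 3
  σ[w='r'](S) → 1
  π[b](σ[w='r'](S)) → 1
  σ[b>2](π[b](σ[w='r'](S))) → 1

== RESULT ==
b
4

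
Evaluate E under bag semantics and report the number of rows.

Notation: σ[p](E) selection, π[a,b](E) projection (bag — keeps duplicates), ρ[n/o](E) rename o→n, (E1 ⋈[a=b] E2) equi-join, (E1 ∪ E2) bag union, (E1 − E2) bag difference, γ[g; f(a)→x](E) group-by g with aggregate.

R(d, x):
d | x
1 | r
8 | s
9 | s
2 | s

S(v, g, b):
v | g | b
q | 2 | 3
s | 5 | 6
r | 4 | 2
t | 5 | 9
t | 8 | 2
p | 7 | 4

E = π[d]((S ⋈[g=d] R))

Per-node cardinality:
  S → 6
  R → 4
  (S ⋈[g=d] R) → 2
  π[d]((S ⋈[g=d] R)) → 2

|E| = 2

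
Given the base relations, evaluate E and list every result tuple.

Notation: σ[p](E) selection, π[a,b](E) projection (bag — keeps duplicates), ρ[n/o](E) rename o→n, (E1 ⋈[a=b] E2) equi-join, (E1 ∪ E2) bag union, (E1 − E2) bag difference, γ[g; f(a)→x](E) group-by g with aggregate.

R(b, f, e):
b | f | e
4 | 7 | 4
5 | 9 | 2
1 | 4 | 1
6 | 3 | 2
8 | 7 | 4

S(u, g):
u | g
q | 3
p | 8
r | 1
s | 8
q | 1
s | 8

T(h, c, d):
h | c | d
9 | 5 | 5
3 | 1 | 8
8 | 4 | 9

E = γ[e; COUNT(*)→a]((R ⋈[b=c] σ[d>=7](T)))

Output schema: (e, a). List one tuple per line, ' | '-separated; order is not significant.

Row counts bottom-up:
  R → 5
  T → 3
  σ[d>=7](T) → 2
  (R ⋈[b=c] σ[d>=7](T)) → 2
  γ[e; COUNT(*)→a]((R ⋈[b=c] σ[d>=7](T))) → 2

== RESULT ==
e | a
1 | 1
4 | 1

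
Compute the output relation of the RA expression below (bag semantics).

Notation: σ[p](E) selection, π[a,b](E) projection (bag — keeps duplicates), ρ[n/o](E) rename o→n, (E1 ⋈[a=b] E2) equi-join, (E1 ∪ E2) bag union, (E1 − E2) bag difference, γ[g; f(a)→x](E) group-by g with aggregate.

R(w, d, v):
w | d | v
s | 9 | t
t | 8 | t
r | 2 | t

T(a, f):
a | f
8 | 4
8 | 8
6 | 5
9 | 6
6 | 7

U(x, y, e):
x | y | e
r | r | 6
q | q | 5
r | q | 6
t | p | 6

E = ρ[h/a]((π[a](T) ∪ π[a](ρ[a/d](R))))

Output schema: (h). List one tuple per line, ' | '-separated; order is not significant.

Row counts bottom-up:
  T → 5
  π[a](T) → 5
  R → 3
  ρ[a/d](R) → 3
  π[a](ρ[a/d](R)) → 3
  (π[a](T) ∪ π[a](ρ[a/d](R))) → 8
  ρ[h/a]((π[a](T) ∪ π[a](ρ[a/d](R)))) → 8

== RESULT ==
h
2
6
6
8
8
8
9
9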